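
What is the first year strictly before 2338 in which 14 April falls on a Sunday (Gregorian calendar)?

2335

From one year to the next, a fixed date's weekday advances by 1, or by 2 when a Feb 29 lies between the two dates.
2338: April 14 is Thursday.
2337: Wednesday (−1)
2336: Tuesday (−1)
2335: Sunday (−2)
14 April falls on a Sunday in 2335.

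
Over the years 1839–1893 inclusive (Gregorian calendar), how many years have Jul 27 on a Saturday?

8

Track Jul 27's weekday year by year (advancing +1, or +2 across a Feb 29):
  1839: Sat ✓  1840: Mon (+2)  1841: Tue (+1)  1842: Wed (+1)  1843: Thu (+1)
  1844: Sat (+2) ✓  1845: Sun (+1)  1846: Mon (+1)  1847: Tue (+1)  1848: Thu (+2)
  1849: Fri (+1)  1850: Sat (+1) ✓  1851: Sun (+1)  1852: Tue (+2)  … (27 more years) …
  1880: Tue (+2)  1881: Wed (+1)  1882: Thu (+1)  1883: Fri (+1)  1884: Sun (+2)
  1885: Mon (+1)  1886: Tue (+1)  1887: Wed (+1)  1888: Fri (+2)  1889: Sat (+1) ✓
  1890: Sun (+1)  1891: Mon (+1)  1892: Wed (+2)  1893: Thu (+1)
Saturday years: 1839, 1844, 1850, 1861, 1867, 1872, 1878, 1889 — 8 in total.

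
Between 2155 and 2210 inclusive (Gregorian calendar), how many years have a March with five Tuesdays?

March has 31 days; it has five Tuesdays when Tuesday falls among the first (month-length − 28) days — i.e. when March 1 is one of Tuesday/Monday/Sunday.
March 1 by year: 2155:Sat 2156:Mon✓ 2157:Tue✓ 2158:Wed 2159:Thu 2160:Sat 2161:Sun✓ 2162:Mon✓ 2163:Tue✓ 2164:Thu 2165:Fri 2166:Sat 2167:Sun✓ 2168:Tue✓ 2169:Wed …(26 more)… 2196:Tue✓ 2197:Wed 2198:Thu 2199:Fri 2200:Sat 2201:Sun✓ 2202:Mon✓ 2203:Tue✓ 2204:Thu 2205:Fri 2206:Sat 2207:Sun✓ 2208:Tue✓ 2209:Wed 2210:Thu
Years with five Tuesdays: 2156, 2157, 2161, 2162, 2163, 2167, 2168, 2172, 2173, 2174, 2178, 2179, 2184, 2185, 2189, 2190, 2191, 2195, 2196, 2201, 2202, 2203, 2207, 2208 → 24.

24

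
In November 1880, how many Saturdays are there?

November 1880 has 30 days and begins on Monday.
The first Saturday is November 6.
Saturdays fall on 6, 13, 20, 27 — that's 4.

4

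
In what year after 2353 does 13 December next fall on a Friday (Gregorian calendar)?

From one year to the next, a fixed date's weekday advances by 1, or by 2 when a Feb 29 lies between the two dates.
2353: December 13 is Sunday.
2354: Monday (+1)
2355: Tuesday (+1)
2356: Thursday (+2)
2357: Friday (+1)
13 December falls on a Friday in 2357.

2357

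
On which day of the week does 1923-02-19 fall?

Monday

January 1, 1923 is a Monday.
February 19 is day 50 of the year, i.e. 49 days after Jan 1.
49 mod 7 = 0, so advance 0 weekdays from Monday: Monday.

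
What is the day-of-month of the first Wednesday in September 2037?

2

September 1, 2037 is a Tuesday, so the first Wednesday is the 2nd.
The first Wednesday is 2 + 0 = 2.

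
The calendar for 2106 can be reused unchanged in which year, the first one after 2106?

2117

Two years share a calendar iff Jan 1 falls on the same weekday and both are leap or both are common. 2106: Jan 1 is Friday, common year.
2107: Jan 1 Saturday, common
2108: Jan 1 Sunday, leap
2109: Jan 1 Tuesday, common
2110: Jan 1 Wednesday, common
2111: Jan 1 Thursday, common
2112: Jan 1 Friday, leap
2113: Jan 1 Sunday, common
2114: Jan 1 Monday, common
2115: Jan 1 Tuesday, common
2116: Jan 1 Wednesday, leap
2117: Jan 1 Friday, common
2117 matches on both conditions.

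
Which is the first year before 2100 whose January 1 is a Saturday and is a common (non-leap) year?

Jan 1 advances by 2 weekdays after a leap year and by 1 after a common year.
2100: Jan 1 is Friday.
2099: Thursday
2098: Wednesday
2097: Tuesday
2096: Sunday (leap)
2095: Saturday
2095 begins on a Saturday and is a common year.

2095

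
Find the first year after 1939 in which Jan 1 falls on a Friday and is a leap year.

1960

Jan 1 advances by 2 weekdays after a leap year and by 1 after a common year.
1939: Jan 1 is Sunday.
1940: Monday (leap)
1941: Wednesday
1942: Thursday
1943: Friday
1944: Saturday (leap)
1945: Monday
1946: Tuesday
1947: Wednesday
1948: Thursday (leap)
1949: Saturday
1950: Sunday
1951: Monday
1952: Tuesday (leap)
1953: Thursday
1954: Friday
1955: Saturday
1956: Sunday (leap)
1957: Tuesday
1958: Wednesday
1959: Thursday
1960: Friday (leap)
1960 begins on a Friday and is a leap year.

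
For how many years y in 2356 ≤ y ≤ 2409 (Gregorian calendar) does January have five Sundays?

22

January has 31 days; it has five Sundays when Sunday falls among the first (month-length − 28) days — i.e. when January 1 is one of Sunday/Saturday/Friday.
January 1 by year: 2356:Sun✓ 2357:Tue 2358:Wed 2359:Thu 2360:Fri✓ 2361:Sun✓ 2362:Mon 2363:Tue 2364:Wed 2365:Fri✓ 2366:Sat✓ 2367:Sun✓ 2368:Mon 2369:Wed 2370:Thu …(24 more)… 2395:Sun✓ 2396:Mon 2397:Wed 2398:Thu 2399:Fri✓ 2400:Sat✓ 2401:Mon 2402:Tue 2403:Wed 2404:Thu 2405:Sat✓ 2406:Sun✓ 2407:Mon 2408:Tue 2409:Thu
Years with five Sundays: 2356, 2360, 2361, 2365, 2366, 2367, 2371, 2372, 2377, 2378, 2382, 2383, 2384, 2388, 2389, 2393, 2394, 2395, 2399, 2400, 2405, 2406 → 22.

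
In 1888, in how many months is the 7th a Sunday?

1

Check the 7th of each month of 1888: Jan 7: Sat, Feb 7: Tue, Mar 7: Wed, Apr 7: Sat, May 7: Mon, Jun 7: Thu, Jul 7: Sat, Aug 7: Tue, Sep 7: Fri, Oct 7: Sun, Nov 7: Wed, Dec 7: Fri.
Sunday occurs in October — 1 month.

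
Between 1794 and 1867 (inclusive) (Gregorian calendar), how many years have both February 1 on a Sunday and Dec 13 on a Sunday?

Check each year's weekday for February 1 and Dec 13:
  1794: Sat/Sat  1795: Sun/Sun ✓  1796: Mon/Tue  1797: Wed/Wed  1798: Thu/Thu  1799: Fri/Fri  1800: Sat/Sat  1801: Sun/Sun ✓  1802: Mon/Mon  1803: Tue/Tue  1804: Wed/Thu  1805: Fri/Fri  1806: Sat/Sat  1807: Sun/Sun ✓  …(46 more)…  1854: Wed/Wed  1855: Thu/Thu  1856: Fri/Sat  1857: Sun/Sun ✓  1858: Mon/Mon  1859: Tue/Tue  1860: Wed/Thu  1861: Fri/Fri  1862: Sat/Sat  1863: Sun/Sun ✓  1864: Mon/Tue  1865: Wed/Wed  1866: Thu/Thu  1867: Fri/Fri
Both conditions hold in: 1795, 1801, 1807, 1818, 1829, 1835, 1846, 1857, 1863 — 9.

9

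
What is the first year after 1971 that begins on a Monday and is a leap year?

Jan 1 advances by 2 weekdays after a leap year and by 1 after a common year.
1971: Jan 1 is Friday.
1972: Saturday (leap)
1973: Monday
1974: Tuesday
1975: Wednesday
1976: Thursday (leap)
1977: Saturday
1978: Sunday
1979: Monday
1980: Tuesday (leap)
1981: Thursday
1982: Friday
1983: Saturday
1984: Sunday (leap)
1985: Tuesday
1986: Wednesday
1987: Thursday
1988: Friday (leap)
1989: Sunday
1990: Monday
1991: Tuesday
1992: Wednesday (leap)
1993: Friday
1994: Saturday
1995: Sunday
1996: Monday (leap)
1996 begins on a Monday and is a leap year.

1996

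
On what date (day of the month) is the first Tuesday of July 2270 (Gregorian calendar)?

5

July 1, 2270 is a Friday, so the first Tuesday is the 5th.
The first Tuesday is 5 + 0 = 5.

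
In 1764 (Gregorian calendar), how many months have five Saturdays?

A month of length L has five Saturdays iff its first Saturday is on day ≤ L−28 (so day 1–3 in a 31-day month, 1–2 in a 30-day month, day 1 in a leap February).
Checking each month of 1764: Jan starts Sun (31d); Feb starts Wed (29d); Mar starts Thu (31d) ✓; Apr starts Sun (30d); May starts Tue (31d); Jun starts Fri (30d) ✓; Jul starts Sun (31d); Aug starts Wed (31d); Sep starts Sat (30d) ✓; Oct starts Mon (31d); Nov starts Thu (30d); Dec starts Sat (31d) ✓.
Five-Saturday months: March, June, September, December → 4.

4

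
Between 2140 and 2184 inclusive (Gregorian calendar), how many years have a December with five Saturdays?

December has 31 days; it has five Saturdays when Saturday falls among the first (month-length − 28) days — i.e. when December 1 is one of Saturday/Friday/Thursday.
December 1 by year: 2140:Thu✓ 2141:Fri✓ 2142:Sat✓ 2143:Sun 2144:Tue 2145:Wed 2146:Thu✓ 2147:Fri✓ 2148:Sun 2149:Mon 2150:Tue 2151:Wed 2152:Fri✓ 2153:Sat✓ 2154:Sun …(15 more)… 2170:Sat✓ 2171:Sun 2172:Tue 2173:Wed 2174:Thu✓ 2175:Fri✓ 2176:Sun 2177:Mon 2178:Tue 2179:Wed 2180:Fri✓ 2181:Sat✓ 2182:Sun 2183:Mon 2184:Wed
Years with five Saturdays: 2140, 2141, 2142, 2146, 2147, 2152, 2153, 2157, 2158, 2159, 2163, 2164, 2168, 2169, 2170, 2174, 2175, 2180, 2181 → 19.

19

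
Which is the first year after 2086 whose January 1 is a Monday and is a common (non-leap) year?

2091

Jan 1 advances by 2 weekdays after a leap year and by 1 after a common year.
2086: Jan 1 is Tuesday.
2087: Wednesday
2088: Thursday (leap)
2089: Saturday
2090: Sunday
2091: Monday
2091 begins on a Monday and is a common year.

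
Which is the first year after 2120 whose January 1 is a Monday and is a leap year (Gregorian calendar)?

Jan 1 advances by 2 weekdays after a leap year and by 1 after a common year.
2120: Jan 1 is Monday (leap).
2121: Wednesday
2122: Thursday
2123: Friday
2124: Saturday (leap)
2125: Monday
2126: Tuesday
2127: Wednesday
2128: Thursday (leap)
2129: Saturday
2130: Sunday
2131: Monday
2132: Tuesday (leap)
2133: Thursday
2134: Friday
2135: Saturday
2136: Sunday (leap)
2137: Tuesday
2138: Wednesday
2139: Thursday
2140: Friday (leap)
2141: Sunday
2142: Monday
2143: Tuesday
2144: Wednesday (leap)
2145: Friday
2146: Saturday
2147: Sunday
2148: Monday (leap)
2148 begins on a Monday and is a leap year.

2148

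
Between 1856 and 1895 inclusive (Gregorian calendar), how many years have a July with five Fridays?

17

July has 31 days; it has five Fridays when Friday falls among the first (month-length − 28) days — i.e. when July 1 is one of Friday/Thursday/Wednesday.
July 1 by year: 1856:Tue 1857:Wed✓ 1858:Thu✓ 1859:Fri✓ 1860:Sun 1861:Mon 1862:Tue 1863:Wed✓ 1864:Fri✓ 1865:Sat 1866:Sun 1867:Mon 1868:Wed✓ 1869:Thu✓ 1870:Fri✓ …(10 more)… 1881:Fri✓ 1882:Sat 1883:Sun 1884:Tue 1885:Wed✓ 1886:Thu✓ 1887:Fri✓ 1888:Sun 1889:Mon 1890:Tue 1891:Wed✓ 1892:Fri✓ 1893:Sat 1894:Sun 1895:Mon
Years with five Fridays: 1857, 1858, 1859, 1863, 1864, 1868, 1869, 1870, 1874, 1875, 1880, 1881, 1885, 1886, 1887, 1891, 1892 → 17.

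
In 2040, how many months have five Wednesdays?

A month of length L has five Wednesdays iff its first Wednesday is on day ≤ L−28 (so day 1–3 in a 31-day month, 1–2 in a 30-day month, day 1 in a leap February).
Checking each month of 2040: Jan starts Sun (31d); Feb starts Wed (29d) ✓; Mar starts Thu (31d); Apr starts Sun (30d); May starts Tue (31d) ✓; Jun starts Fri (30d); Jul starts Sun (31d); Aug starts Wed (31d) ✓; Sep starts Sat (30d); Oct starts Mon (31d) ✓; Nov starts Thu (30d); Dec starts Sat (31d).
Five-Wednesday months: February, May, August, October → 4.

4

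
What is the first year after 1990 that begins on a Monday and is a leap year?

1996

Jan 1 advances by 2 weekdays after a leap year and by 1 after a common year.
1990: Jan 1 is Monday.
1991: Tuesday
1992: Wednesday (leap)
1993: Friday
1994: Saturday
1995: Sunday
1996: Monday (leap)
1996 begins on a Monday and is a leap year.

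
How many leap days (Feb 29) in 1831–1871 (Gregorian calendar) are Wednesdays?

2

Leap years in 1831–1871: 10 of them.
Feb 29 weekday advances by 5 (mod 7) from one leap year to the next four years later (or differs when a century non-leap intervenes).
Leap-day weekdays: 1832:Wed✓ 1836:Mon 1840:Sat 1844:Thu 1848:Tue 1852:Sun 1856:Fri 1860:Wed✓ 1864:Mon 1868:Sat
Wednesday: 1832, 1860 → 2.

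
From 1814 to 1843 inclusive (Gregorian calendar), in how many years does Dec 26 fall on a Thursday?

Track Dec 26's weekday year by year (advancing +1, or +2 across a Feb 29):
  1814: Mon  1815: Tue (+1)  1816: Thu (+2) ✓  1817: Fri (+1)  1818: Sat (+1)
  1819: Sun (+1)  1820: Tue (+2)  1821: Wed (+1)  1822: Thu (+1) ✓  1823: Fri (+1)
  1824: Sun (+2)  1825: Mon (+1)  1826: Tue (+1)  1827: Wed (+1)  1828: Fri (+2)
  1829: Sat (+1)  1830: Sun (+1)  1831: Mon (+1)  1832: Wed (+2)  1833: Thu (+1) ✓
  1834: Fri (+1)  1835: Sat (+1)  1836: Mon (+2)  1837: Tue (+1)  1838: Wed (+1)
  1839: Thu (+1) ✓  1840: Sat (+2)  1841: Sun (+1)  1842: Mon (+1)  1843: Tue (+1)
Thursday years: 1816, 1822, 1833, 1839 — 4 in total.

4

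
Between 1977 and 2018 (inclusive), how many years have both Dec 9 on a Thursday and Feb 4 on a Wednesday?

1

Check each year's weekday for Dec 9 and Feb 4:
  1977: Fri/Fri  1978: Sat/Sat  1979: Sun/Sun  1980: Tue/Mon  1981: Wed/Wed  1982: Thu/Thu  1983: Fri/Fri  1984: Sun/Sat  1985: Mon/Mon  1986: Tue/Tue  1987: Wed/Wed  1988: Fri/Thu  1989: Sat/Sat  1990: Sun/Sun  …(14 more)…  2005: Fri/Fri  2006: Sat/Sat  2007: Sun/Sun  2008: Tue/Mon  2009: Wed/Wed  2010: Thu/Thu  2011: Fri/Fri  2012: Sun/Sat  2013: Mon/Mon  2014: Tue/Tue  2015: Wed/Wed  2016: Fri/Thu  2017: Sat/Sat  2018: Sun/Sun
Both conditions hold in: 2004 — 1.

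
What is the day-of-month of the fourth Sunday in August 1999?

22

August 1, 1999 is a Sunday, so the first Sunday is the 1st.
The fourth Sunday is 1 + 21 = 22.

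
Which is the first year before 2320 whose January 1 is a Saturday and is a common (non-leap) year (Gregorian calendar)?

2310

Jan 1 advances by 2 weekdays after a leap year and by 1 after a common year.
2320: Jan 1 is Thursday (leap).
2319: Wednesday
2318: Tuesday
2317: Monday
2316: Saturday (leap)
2315: Friday
2314: Thursday
2313: Wednesday
2312: Monday (leap)
2311: Sunday
2310: Saturday
2310 begins on a Saturday and is a common year.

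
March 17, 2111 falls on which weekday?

Tuesday

January 1, 2111 is a Thursday.
March 17 is day 76 of the year, i.e. 75 days after Jan 1.
75 mod 7 = 5, so advance 5 weekdays from Thursday: Tuesday.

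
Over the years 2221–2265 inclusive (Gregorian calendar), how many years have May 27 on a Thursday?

6

Track May 27's weekday year by year (advancing +1, or +2 across a Feb 29):
  2221: Sun  2222: Mon (+1)  2223: Tue (+1)  2224: Thu (+2) ✓  2225: Fri (+1)
  2226: Sat (+1)  2227: Sun (+1)  2228: Tue (+2)  2229: Wed (+1)  2230: Thu (+1) ✓
  2231: Fri (+1)  2232: Sun (+2)  2233: Mon (+1)  2234: Tue (+1)  … (17 more years) …
  2252: Thu (+2) ✓  2253: Fri (+1)  2254: Sat (+1)  2255: Sun (+1)  2256: Tue (+2)
  2257: Wed (+1)  2258: Thu (+1) ✓  2259: Fri (+1)  2260: Sun (+2)  2261: Mon (+1)
  2262: Tue (+1)  2263: Wed (+1)  2264: Fri (+2)  2265: Sat (+1)
Thursday years: 2224, 2230, 2241, 2247, 2252, 2258 — 6 in total.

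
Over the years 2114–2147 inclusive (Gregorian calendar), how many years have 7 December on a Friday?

Track 7 December's weekday year by year (advancing +1, or +2 across a Feb 29):
  2114: Fri ✓  2115: Sat (+1)  2116: Mon (+2)  2117: Tue (+1)  2118: Wed (+1)
  2119: Thu (+1)  2120: Sat (+2)  2121: Sun (+1)  2122: Mon (+1)  2123: Tue (+1)
  2124: Thu (+2)  2125: Fri (+1) ✓  2126: Sat (+1)  2127: Sun (+1)  … (6 more years) …
  2134: Tue (+1)  2135: Wed (+1)  2136: Fri (+2) ✓  2137: Sat (+1)  2138: Sun (+1)
  2139: Mon (+1)  2140: Wed (+2)  2141: Thu (+1)  2142: Fri (+1) ✓  2143: Sat (+1)
  2144: Mon (+2)  2145: Tue (+1)  2146: Wed (+1)  2147: Thu (+1)
Friday years: 2114, 2125, 2131, 2136, 2142 — 5 in total.

5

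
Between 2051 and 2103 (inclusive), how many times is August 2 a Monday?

Track August 2's weekday year by year (advancing +1, or +2 across a Feb 29):
  2051: Wed  2052: Fri (+2)  2053: Sat (+1)  2054: Sun (+1)  2055: Mon (+1) ✓
  2056: Wed (+2)  2057: Thu (+1)  2058: Fri (+1)  2059: Sat (+1)  2060: Mon (+2) ✓
  2061: Tue (+1)  2062: Wed (+1)  2063: Thu (+1)  2064: Sat (+2)  … (25 more years) …
  2090: Wed (+1)  2091: Thu (+1)  2092: Sat (+2)  2093: Sun (+1)  2094: Mon (+1) ✓
  2095: Tue (+1)  2096: Thu (+2)  2097: Fri (+1)  2098: Sat (+1)  2099: Sun (+1)
  2100: Mon (+1) ✓  2101: Tue (+1)  2102: Wed (+1)  2103: Thu (+1)
Monday years: 2055, 2060, 2066, 2077, 2083, 2088, 2094, 2100 — 8 in total.

8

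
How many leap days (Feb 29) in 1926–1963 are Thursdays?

1

Leap years in 1926–1963: 9 of them.
Feb 29 weekday advances by 5 (mod 7) from one leap year to the next four years later (or differs when a century non-leap intervenes).
Leap-day weekdays: 1928:Wed 1932:Mon 1936:Sat 1940:Thu✓ 1944:Tue 1948:Sun 1952:Fri 1956:Wed 1960:Mon
Thursday: 1940 → 1.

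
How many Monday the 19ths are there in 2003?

Check the 19th of each month of 2003: Jan 19: Sun, Feb 19: Wed, Mar 19: Wed, Apr 19: Sat, May 19: Mon, Jun 19: Thu, Jul 19: Sat, Aug 19: Tue, Sep 19: Fri, Oct 19: Sun, Nov 19: Wed, Dec 19: Fri.
Monday occurs in May — 1 month.

1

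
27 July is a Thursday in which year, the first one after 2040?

2045

From one year to the next, a fixed date's weekday advances by 1, or by 2 when a Feb 29 lies between the two dates.
2040: July 27 is Friday.
2041: Saturday (+1)
2042: Sunday (+1)
2043: Monday (+1)
2044: Wednesday (+2)
2045: Thursday (+1)
27 July falls on a Thursday in 2045.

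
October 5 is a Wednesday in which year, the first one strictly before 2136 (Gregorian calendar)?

From one year to the next, a fixed date's weekday advances by 1, or by 2 when a Feb 29 lies between the two dates.
2136: October 5 is Friday.
2135: Wednesday (−2)
October 5 falls on a Wednesday in 2135.

2135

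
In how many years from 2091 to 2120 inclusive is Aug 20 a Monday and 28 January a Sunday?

3

Check each year's weekday for Aug 20 and 28 January:
  2091: Mon/Sun ✓  2092: Wed/Mon  2093: Thu/Wed  2094: Fri/Thu  2095: Sat/Fri  2096: Mon/Sat  2097: Tue/Mon  2098: Wed/Tue  2099: Thu/Wed  2100: Fri/Thu  2101: Sat/Fri  2102: Sun/Sat  2103: Mon/Sun ✓  2104: Wed/Mon  2105: Thu/Wed  2106: Fri/Thu  2107: Sat/Fri  2108: Mon/Sat  2109: Tue/Mon  2110: Wed/Tue  2111: Thu/Wed  2112: Sat/Thu  2113: Sun/Sat  2114: Mon/Sun ✓  2115: Tue/Mon  2116: Thu/Tue  2117: Fri/Thu  2118: Sat/Fri  2119: Sun/Sat  2120: Tue/Sun
Both conditions hold in: 2091, 2103, 2114 — 3.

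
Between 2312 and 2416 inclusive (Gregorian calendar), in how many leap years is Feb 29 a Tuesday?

4

Leap years in 2312–2416: 27 of them.
Feb 29 weekday advances by 5 (mod 7) from one leap year to the next four years later (or differs when a century non-leap intervenes).
Leap-day weekdays: 2312:Thu 2316:Tue✓ 2320:Sun 2324:Fri 2328:Wed 2332:Mon 2336:Sat 2340:Thu 2344:Tue✓ 2348:Sun 2352:Fri 2356:Wed 2360:Mon 2364:Sat 2368:Thu 2372:Tue✓ 2376:Sun 2380:Fri 2384:Wed 2388:Mon 2392:Sat 2396:Thu 2400:Tue✓ 2404:Sun 2408:Fri 2412:Wed 2416:Mon
Tuesday: 2316, 2344, 2372, 2400 → 4.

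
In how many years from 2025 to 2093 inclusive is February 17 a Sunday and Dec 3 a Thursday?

0

Check each year's weekday for February 17 and Dec 3:
  2025: Mon/Wed  2026: Tue/Thu  2027: Wed/Fri  2028: Thu/Sun  2029: Sat/Mon  2030: Sun/Tue  2031: Mon/Wed  2032: Tue/Fri  2033: Thu/Sat  2034: Fri/Sun  2035: Sat/Mon  2036: Sun/Wed  2037: Tue/Thu  2038: Wed/Fri  …(41 more)…  2080: Sat/Tue  2081: Mon/Wed  2082: Tue/Thu  2083: Wed/Fri  2084: Thu/Sun  2085: Sat/Mon  2086: Sun/Tue  2087: Mon/Wed  2088: Tue/Fri  2089: Thu/Sat  2090: Fri/Sun  2091: Sat/Mon  2092: Sun/Wed  2093: Tue/Thu
Both conditions hold in: no year — 0.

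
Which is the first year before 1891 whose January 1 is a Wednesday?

Jan 1 advances by 2 weekdays after a leap year and by 1 after a common year.
1891: Jan 1 is Thursday.
1890: Wednesday
1890 begins on a Wednesday

1890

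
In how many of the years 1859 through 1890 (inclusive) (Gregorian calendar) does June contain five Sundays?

June has 30 days; it has five Sundays when Sunday falls among the first (month-length − 28) days — i.e. when June 1 is one of Sunday/Saturday.
June 1 by year: 1859:Wed 1860:Fri 1861:Sat✓ 1862:Sun✓ 1863:Mon 1864:Wed 1865:Thu 1866:Fri 1867:Sat✓ 1868:Mon 1869:Tue 1870:Wed 1871:Thu 1872:Sat✓ 1873:Sun✓ 1874:Mon 1875:Tue 1876:Thu 1877:Fri 1878:Sat✓ 1879:Sun✓ 1880:Tue 1881:Wed 1882:Thu 1883:Fri 1884:Sun✓ 1885:Mon 1886:Tue 1887:Wed 1888:Fri 1889:Sat✓ 1890:Sun✓
Years with five Sundays: 1861, 1862, 1867, 1872, 1873, 1878, 1879, 1884, 1889, 1890 → 10.

10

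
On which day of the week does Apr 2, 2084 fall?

Sunday

January 1, 2084 is a Saturday.
April 2 is day 93 of the year, i.e. 92 days after Jan 1.
92 mod 7 = 1, so advance 1 weekday from Saturday: Sunday.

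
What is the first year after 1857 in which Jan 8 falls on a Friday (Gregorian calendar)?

1858

From one year to the next, a fixed date's weekday advances by 1, or by 2 when a Feb 29 lies between the two dates.
1857: January 8 is Thursday.
1858: Friday (+1)
Jan 8 falls on a Friday in 1858.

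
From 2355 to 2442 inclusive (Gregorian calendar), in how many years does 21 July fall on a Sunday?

Track 21 July's weekday year by year (advancing +1, or +2 across a Feb 29):
  2355: Thu  2356: Sat (+2)  2357: Sun (+1) ✓  2358: Mon (+1)  2359: Tue (+1)
  2360: Thu (+2)  2361: Fri (+1)  2362: Sat (+1)  2363: Sun (+1) ✓  2364: Tue (+2)
  2365: Wed (+1)  2366: Thu (+1)  2367: Fri (+1)  2368: Sun (+2) ✓  … (60 more years) …
  2429: Sat (+1)  2430: Sun (+1) ✓  2431: Mon (+1)  2432: Wed (+2)  2433: Thu (+1)
  2434: Fri (+1)  2435: Sat (+1)  2436: Mon (+2)  2437: Tue (+1)  2438: Wed (+1)
  2439: Thu (+1)  2440: Sat (+2)  2441: Sun (+1) ✓  2442: Mon (+1)
Sunday years: 2357, 2363, 2368, 2374, 2385, 2391, 2396, 2402, 2413, 2419, 2424, 2430, 2441 — 13 in total.

13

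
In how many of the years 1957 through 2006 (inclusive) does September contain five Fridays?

15

September has 30 days; it has five Fridays when Friday falls among the first (month-length − 28) days — i.e. when September 1 is one of Friday/Thursday.
September 1 by year: 1957:Sun 1958:Mon 1959:Tue 1960:Thu✓ 1961:Fri✓ 1962:Sat 1963:Sun 1964:Tue 1965:Wed 1966:Thu✓ 1967:Fri✓ 1968:Sun 1969:Mon 1970:Tue 1971:Wed …(20 more)… 1992:Tue 1993:Wed 1994:Thu✓ 1995:Fri✓ 1996:Sun 1997:Mon 1998:Tue 1999:Wed 2000:Fri✓ 2001:Sat 2002:Sun 2003:Mon 2004:Wed 2005:Thu✓ 2006:Fri✓
Years with five Fridays: 1960, 1961, 1966, 1967, 1972, 1977, 1978, 1983, 1988, 1989, 1994, 1995, 2000, 2005, 2006 → 15.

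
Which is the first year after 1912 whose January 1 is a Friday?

1915

Jan 1 advances by 2 weekdays after a leap year and by 1 after a common year.
1912: Jan 1 is Monday (leap).
1913: Wednesday
1914: Thursday
1915: Friday
1915 begins on a Friday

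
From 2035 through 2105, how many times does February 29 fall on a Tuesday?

Leap years in 2035–2105: 17 of them.
Feb 29 weekday advances by 5 (mod 7) from one leap year to the next four years later (or differs when a century non-leap intervenes).
Leap-day weekdays: 2036:Fri 2040:Wed 2044:Mon 2048:Sat 2052:Thu 2056:Tue✓ 2060:Sun 2064:Fri 2068:Wed 2072:Mon 2076:Sat 2080:Thu 2084:Tue✓ 2088:Sun 2092:Fri 2096:Wed 2104:Fri
Tuesday: 2056, 2084 → 2.

2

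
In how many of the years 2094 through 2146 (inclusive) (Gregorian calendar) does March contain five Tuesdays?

25

March has 31 days; it has five Tuesdays when Tuesday falls among the first (month-length − 28) days — i.e. when March 1 is one of Tuesday/Monday/Sunday.
March 1 by year: 2094:Mon✓ 2095:Tue✓ 2096:Thu 2097:Fri 2098:Sat 2099:Sun✓ 2100:Mon✓ 2101:Tue✓ 2102:Wed 2103:Thu 2104:Sat 2105:Sun✓ 2106:Mon✓ 2107:Tue✓ 2108:Thu …(23 more)… 2132:Sat 2133:Sun✓ 2134:Mon✓ 2135:Tue✓ 2136:Thu 2137:Fri 2138:Sat 2139:Sun✓ 2140:Tue✓ 2141:Wed 2142:Thu 2143:Fri 2144:Sun✓ 2145:Mon✓ 2146:Tue✓
Years with five Tuesdays: 2094, 2095, 2099, 2100, 2101, 2105, 2106, 2107, 2111, 2112, 2116, 2117, 2118, 2122, 2123, 2128, 2129, 2133, 2134, 2135, 2139, 2140, 2144, 2145, 2146 → 25.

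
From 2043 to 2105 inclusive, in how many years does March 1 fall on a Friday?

8

Track March 1's weekday year by year (advancing +1, or +2 across a Feb 29):
  2043: Sun  2044: Tue (+2)  2045: Wed (+1)  2046: Thu (+1)  2047: Fri (+1) ✓
  2048: Sun (+2)  2049: Mon (+1)  2050: Tue (+1)  2051: Wed (+1)  2052: Fri (+2) ✓
  2053: Sat (+1)  2054: Sun (+1)  2055: Mon (+1)  2056: Wed (+2)  … (35 more years) …
  2092: Sat (+2)  2093: Sun (+1)  2094: Mon (+1)  2095: Tue (+1)  2096: Thu (+2)
  2097: Fri (+1) ✓  2098: Sat (+1)  2099: Sun (+1)  2100: Mon (+1)  2101: Tue (+1)
  2102: Wed (+1)  2103: Thu (+1)  2104: Sat (+2)  2105: Sun (+1)
Friday years: 2047, 2052, 2058, 2069, 2075, 2080, 2086, 2097 — 8 in total.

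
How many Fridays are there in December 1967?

5

December 1967 has 31 days and begins on Friday.
The first Friday is December 1.
Fridays fall on 1, 8, 15, 22, 29 — that's 5.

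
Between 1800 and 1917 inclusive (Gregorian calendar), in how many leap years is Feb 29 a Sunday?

Leap years in 1800–1917: 28 of them.
Feb 29 weekday advances by 5 (mod 7) from one leap year to the next four years later (or differs when a century non-leap intervenes).
Leap-day weekdays: 1804:Wed 1808:Mon 1812:Sat 1816:Thu 1820:Tue 1824:Sun✓ 1828:Fri 1832:Wed 1836:Mon 1840:Sat 1844:Thu 1848:Tue 1852:Sun✓ 1856:Fri 1860:Wed 1864:Mon 1868:Sat 1872:Thu 1876:Tue 1880:Sun✓ 1884:Fri 1888:Wed 1892:Mon 1896:Sat 1904:Mon 1908:Sat 1912:Thu 1916:Tue
Sunday: 1824, 1852, 1880 → 3.

3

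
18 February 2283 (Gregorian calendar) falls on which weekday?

January 1, 2283 is a Monday.
February 18 is day 49 of the year, i.e. 48 days after Jan 1.
48 mod 7 = 6, so advance 6 weekdays from Monday: Sunday.

Sunday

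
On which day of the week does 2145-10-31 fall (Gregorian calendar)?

Sunday

January 1, 2145 is a Friday.
October 31 is day 304 of the year, i.e. 303 days after Jan 1.
303 mod 7 = 2, so advance 2 weekdays from Friday: Sunday.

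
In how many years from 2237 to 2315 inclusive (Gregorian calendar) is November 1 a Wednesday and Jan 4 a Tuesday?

2

Check each year's weekday for November 1 and Jan 4:
  2237: Wed/Wed  2238: Thu/Thu  2239: Fri/Fri  2240: Sun/Sat  2241: Mon/Mon  2242: Tue/Tue  2243: Wed/Wed  2244: Fri/Thu  2245: Sat/Sat  2246: Sun/Sun  2247: Mon/Mon  2248: Wed/Tue ✓  2249: Thu/Thu  2250: Fri/Fri  …(51 more)…  2302: Sat/Sat  2303: Sun/Sun  2304: Tue/Mon  2305: Wed/Wed  2306: Thu/Thu  2307: Fri/Fri  2308: Sun/Sat  2309: Mon/Mon  2310: Tue/Tue  2311: Wed/Wed  2312: Fri/Thu  2313: Sat/Sat  2314: Sun/Sun  2315: Mon/Mon
Both conditions hold in: 2248, 2276 — 2.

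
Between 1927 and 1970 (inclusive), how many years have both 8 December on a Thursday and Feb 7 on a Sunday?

Check each year's weekday for 8 December and Feb 7:
  1927: Thu/Mon  1928: Sat/Tue  1929: Sun/Thu  1930: Mon/Fri  1931: Tue/Sat  1932: Thu/Sun ✓  1933: Fri/Tue  1934: Sat/Wed  1935: Sun/Thu  1936: Tue/Fri  1937: Wed/Sun  1938: Thu/Mon  1939: Fri/Tue  1940: Sun/Wed  …(16 more)…  1957: Sun/Thu  1958: Mon/Fri  1959: Tue/Sat  1960: Thu/Sun ✓  1961: Fri/Tue  1962: Sat/Wed  1963: Sun/Thu  1964: Tue/Fri  1965: Wed/Sun  1966: Thu/Mon  1967: Fri/Tue  1968: Sun/Wed  1969: Mon/Fri  1970: Tue/Sat
Both conditions hold in: 1932, 1960 — 2.

2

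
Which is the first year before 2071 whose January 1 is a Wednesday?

2070

Jan 1 advances by 2 weekdays after a leap year and by 1 after a common year.
2071: Jan 1 is Thursday.
2070: Wednesday
2070 begins on a Wednesday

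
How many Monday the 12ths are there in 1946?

1

Check the 12th of each month of 1946: Jan 12: Sat, Feb 12: Tue, Mar 12: Tue, Apr 12: Fri, May 12: Sun, Jun 12: Wed, Jul 12: Fri, Aug 12: Mon, Sep 12: Thu, Oct 12: Sat, Nov 12: Tue, Dec 12: Thu.
Monday occurs in August — 1 month.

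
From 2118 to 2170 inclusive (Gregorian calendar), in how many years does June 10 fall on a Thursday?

7

Track June 10's weekday year by year (advancing +1, or +2 across a Feb 29):
  2118: Fri  2119: Sat (+1)  2120: Mon (+2)  2121: Tue (+1)  2122: Wed (+1)
  2123: Thu (+1) ✓  2124: Sat (+2)  2125: Sun (+1)  2126: Mon (+1)  2127: Tue (+1)
  2128: Thu (+2) ✓  2129: Fri (+1)  2130: Sat (+1)  2131: Sun (+1)  … (25 more years) …
  2157: Fri (+1)  2158: Sat (+1)  2159: Sun (+1)  2160: Tue (+2)  2161: Wed (+1)
  2162: Thu (+1) ✓  2163: Fri (+1)  2164: Sun (+2)  2165: Mon (+1)  2166: Tue (+1)
  2167: Wed (+1)  2168: Fri (+2)  2169: Sat (+1)  2170: Sun (+1)
Thursday years: 2123, 2128, 2134, 2145, 2151, 2156, 2162 — 7 in total.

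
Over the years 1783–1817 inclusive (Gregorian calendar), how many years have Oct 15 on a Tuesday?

Track Oct 15's weekday year by year (advancing +1, or +2 across a Feb 29):
  1783: Wed  1784: Fri (+2)  1785: Sat (+1)  1786: Sun (+1)  1787: Mon (+1)
  1788: Wed (+2)  1789: Thu (+1)  1790: Fri (+1)  1791: Sat (+1)  1792: Mon (+2)
  1793: Tue (+1) ✓  1794: Wed (+1)  1795: Thu (+1)  1796: Sat (+2)  … (7 more years) …
  1804: Mon (+2)  1805: Tue (+1) ✓  1806: Wed (+1)  1807: Thu (+1)  1808: Sat (+2)
  1809: Sun (+1)  1810: Mon (+1)  1811: Tue (+1) ✓  1812: Thu (+2)  1813: Fri (+1)
  1814: Sat (+1)  1815: Sun (+1)  1816: Tue (+2) ✓  1817: Wed (+1)
Tuesday years: 1793, 1799, 1805, 1811, 1816 — 5 in total.

5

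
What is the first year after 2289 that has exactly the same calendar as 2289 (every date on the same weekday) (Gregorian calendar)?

2295

Two years share a calendar iff Jan 1 falls on the same weekday and both are leap or both are common. 2289: Jan 1 is Tuesday, common year.
2290: Jan 1 Wednesday, common
2291: Jan 1 Thursday, common
2292: Jan 1 Friday, leap
2293: Jan 1 Sunday, common
2294: Jan 1 Monday, common
2295: Jan 1 Tuesday, common
2295 matches on both conditions.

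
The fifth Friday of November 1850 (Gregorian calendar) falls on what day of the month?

November 1, 1850 is a Friday, so the first Friday is the 1st.
The fifth Friday is 1 + 28 = 29.

29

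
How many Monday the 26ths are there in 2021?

Check the 26th of each month of 2021: Jan 26: Tue, Feb 26: Fri, Mar 26: Fri, Apr 26: Mon, May 26: Wed, Jun 26: Sat, Jul 26: Mon, Aug 26: Thu, Sep 26: Sun, Oct 26: Tue, Nov 26: Fri, Dec 26: Sun.
Monday occurs in April, July — 2 months.

2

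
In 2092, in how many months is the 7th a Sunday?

Check the 7th of each month of 2092: Jan 7: Mon, Feb 7: Thu, Mar 7: Fri, Apr 7: Mon, May 7: Wed, Jun 7: Sat, Jul 7: Mon, Aug 7: Thu, Sep 7: Sun, Oct 7: Tue, Nov 7: Fri, Dec 7: Sun.
Sunday occurs in September, December — 2 months.

2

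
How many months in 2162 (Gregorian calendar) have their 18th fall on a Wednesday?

Check the 18th of each month of 2162: Jan 18: Mon, Feb 18: Thu, Mar 18: Thu, Apr 18: Sun, May 18: Tue, Jun 18: Fri, Jul 18: Sun, Aug 18: Wed, Sep 18: Sat, Oct 18: Mon, Nov 18: Thu, Dec 18: Sat.
Wednesday occurs in August — 1 month.

1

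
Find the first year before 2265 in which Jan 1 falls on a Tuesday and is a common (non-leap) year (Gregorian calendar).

Jan 1 advances by 2 weekdays after a leap year and by 1 after a common year.
2265: Jan 1 is Sunday.
2264: Friday (leap)
2263: Thursday
2262: Wednesday
2261: Tuesday
2261 begins on a Tuesday and is a common year.

2261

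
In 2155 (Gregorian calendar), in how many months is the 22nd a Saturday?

Check the 22nd of each month of 2155: Jan 22: Wed, Feb 22: Sat, Mar 22: Sat, Apr 22: Tue, May 22: Thu, Jun 22: Sun, Jul 22: Tue, Aug 22: Fri, Sep 22: Mon, Oct 22: Wed, Nov 22: Sat, Dec 22: Mon.
Saturday occurs in February, March, November — 3 months.

3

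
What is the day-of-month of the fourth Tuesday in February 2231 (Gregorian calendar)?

22

February 1, 2231 is a Tuesday, so the first Tuesday is the 1st.
The fourth Tuesday is 1 + 21 = 22.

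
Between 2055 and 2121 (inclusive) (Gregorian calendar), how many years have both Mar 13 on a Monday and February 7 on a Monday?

2

Check each year's weekday for Mar 13 and February 7:
  2055: Sat/Sun  2056: Mon/Mon ✓  2057: Tue/Wed  2058: Wed/Thu  2059: Thu/Fri  2060: Sat/Sat  2061: Sun/Mon  2062: Mon/Tue  2063: Tue/Wed  2064: Thu/Thu  2065: Fri/Sat  2066: Sat/Sun  2067: Sun/Mon  2068: Tue/Tue  …(39 more)…  2108: Tue/Tue  2109: Wed/Thu  2110: Thu/Fri  2111: Fri/Sat  2112: Sun/Sun  2113: Mon/Tue  2114: Tue/Wed  2115: Wed/Thu  2116: Fri/Fri  2117: Sat/Sun  2118: Sun/Mon  2119: Mon/Tue  2120: Wed/Wed  2121: Thu/Fri
Both conditions hold in: 2056, 2084 — 2.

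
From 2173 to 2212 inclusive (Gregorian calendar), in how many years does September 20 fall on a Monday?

Track September 20's weekday year by year (advancing +1, or +2 across a Feb 29):
  2173: Mon ✓  2174: Tue (+1)  2175: Wed (+1)  2176: Fri (+2)  2177: Sat (+1)
  2178: Sun (+1)  2179: Mon (+1) ✓  2180: Wed (+2)  2181: Thu (+1)  2182: Fri (+1)
  2183: Sat (+1)  2184: Mon (+2) ✓  2185: Tue (+1)  2186: Wed (+1)  … (12 more years) …
  2199: Fri (+1)  2200: Sat (+1)  2201: Sun (+1)  2202: Mon (+1) ✓  2203: Tue (+1)
  2204: Thu (+2)  2205: Fri (+1)  2206: Sat (+1)  2207: Sun (+1)  2208: Tue (+2)
  2209: Wed (+1)  2210: Thu (+1)  2211: Fri (+1)  2212: Sun (+2)
Monday years: 2173, 2179, 2184, 2190, 2202 — 5 in total.

5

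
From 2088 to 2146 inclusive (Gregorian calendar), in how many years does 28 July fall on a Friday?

7

Track 28 July's weekday year by year (advancing +1, or +2 across a Feb 29):
  2088: Wed  2089: Thu (+1)  2090: Fri (+1) ✓  2091: Sat (+1)  2092: Mon (+2)
  2093: Tue (+1)  2094: Wed (+1)  2095: Thu (+1)  2096: Sat (+2)  2097: Sun (+1)
  2098: Mon (+1)  2099: Tue (+1)  2100: Wed (+1)  2101: Thu (+1)  … (31 more years) …
  2133: Tue (+1)  2134: Wed (+1)  2135: Thu (+1)  2136: Sat (+2)  2137: Sun (+1)
  2138: Mon (+1)  2139: Tue (+1)  2140: Thu (+2)  2141: Fri (+1) ✓  2142: Sat (+1)
  2143: Sun (+1)  2144: Tue (+2)  2145: Wed (+1)  2146: Thu (+1)
Friday years: 2090, 2102, 2113, 2119, 2124, 2130, 2141 — 7 in total.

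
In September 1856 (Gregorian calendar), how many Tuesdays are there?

5

September 1856 has 30 days and begins on Monday.
The first Tuesday is September 2.
Tuesdays fall on 2, 9, 16, 23, 30 — that's 5.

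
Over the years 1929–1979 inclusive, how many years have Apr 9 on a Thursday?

7

Track Apr 9's weekday year by year (advancing +1, or +2 across a Feb 29):
  1929: Tue  1930: Wed (+1)  1931: Thu (+1) ✓  1932: Sat (+2)  1933: Sun (+1)
  1934: Mon (+1)  1935: Tue (+1)  1936: Thu (+2) ✓  1937: Fri (+1)  1938: Sat (+1)
  1939: Sun (+1)  1940: Tue (+2)  1941: Wed (+1)  1942: Thu (+1) ✓  … (23 more years) …
  1966: Sat (+1)  1967: Sun (+1)  1968: Tue (+2)  1969: Wed (+1)  1970: Thu (+1) ✓
  1971: Fri (+1)  1972: Sun (+2)  1973: Mon (+1)  1974: Tue (+1)  1975: Wed (+1)
  1976: Fri (+2)  1977: Sat (+1)  1978: Sun (+1)  1979: Mon (+1)
Thursday years: 1931, 1936, 1942, 1953, 1959, 1964, 1970 — 7 in total.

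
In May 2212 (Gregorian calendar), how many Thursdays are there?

4

May 2212 has 31 days and begins on Friday.
The first Thursday is May 7.
Thursdays fall on 7, 14, 21, 28 — that's 4.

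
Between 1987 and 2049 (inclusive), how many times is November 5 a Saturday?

9

Track November 5's weekday year by year (advancing +1, or +2 across a Feb 29):
  1987: Thu  1988: Sat (+2) ✓  1989: Sun (+1)  1990: Mon (+1)  1991: Tue (+1)
  1992: Thu (+2)  1993: Fri (+1)  1994: Sat (+1) ✓  1995: Sun (+1)  1996: Tue (+2)
  1997: Wed (+1)  1998: Thu (+1)  1999: Fri (+1)  2000: Sun (+2)  … (35 more years) …
  2036: Wed (+2)  2037: Thu (+1)  2038: Fri (+1)  2039: Sat (+1) ✓  2040: Mon (+2)
  2041: Tue (+1)  2042: Wed (+1)  2043: Thu (+1)  2044: Sat (+2) ✓  2045: Sun (+1)
  2046: Mon (+1)  2047: Tue (+1)  2048: Thu (+2)  2049: Fri (+1)
Saturday years: 1988, 1994, 2005, 2011, 2016, 2022, 2033, 2039, 2044 — 9 in total.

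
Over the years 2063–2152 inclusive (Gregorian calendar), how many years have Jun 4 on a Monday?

Track Jun 4's weekday year by year (advancing +1, or +2 across a Feb 29):
  2063: Mon ✓  2064: Wed (+2)  2065: Thu (+1)  2066: Fri (+1)  2067: Sat (+1)
  2068: Mon (+2) ✓  2069: Tue (+1)  2070: Wed (+1)  2071: Thu (+1)  2072: Sat (+2)
  2073: Sun (+1)  2074: Mon (+1) ✓  2075: Tue (+1)  2076: Thu (+2)  … (62 more years) …
  2139: Thu (+1)  2140: Sat (+2)  2141: Sun (+1)  2142: Mon (+1) ✓  2143: Tue (+1)
  2144: Thu (+2)  2145: Fri (+1)  2146: Sat (+1)  2147: Sun (+1)  2148: Tue (+2)
  2149: Wed (+1)  2150: Thu (+1)  2151: Fri (+1)  2152: Sun (+2)
Monday years: 2063, 2068, 2074, 2085, 2091, 2096, 2103, 2108, 2114, 2125, 2131, 2136, 2142 — 13 in total.

13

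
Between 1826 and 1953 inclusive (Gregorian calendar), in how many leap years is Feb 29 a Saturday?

5

Leap years in 1826–1953: 31 of them.
Feb 29 weekday advances by 5 (mod 7) from one leap year to the next four years later (or differs when a century non-leap intervenes).
Leap-day weekdays: 1828:Fri 1832:Wed 1836:Mon 1840:Sat✓ 1844:Thu 1848:Tue 1852:Sun 1856:Fri 1860:Wed 1864:Mon 1868:Sat✓ 1872:Thu 1876:Tue …(5 more)… 1904:Mon 1908:Sat✓ 1912:Thu 1916:Tue 1920:Sun 1924:Fri 1928:Wed 1932:Mon 1936:Sat✓ 1940:Thu 1944:Tue 1948:Sun 1952:Fri
Saturday: 1840, 1868, 1896, 1908, 1936 → 5.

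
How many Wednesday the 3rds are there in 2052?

Check the 3rd of each month of 2052: Jan 3: Wed, Feb 3: Sat, Mar 3: Sun, Apr 3: Wed, May 3: Fri, Jun 3: Mon, Jul 3: Wed, Aug 3: Sat, Sep 3: Tue, Oct 3: Thu, Nov 3: Sun, Dec 3: Tue.
Wednesday occurs in January, April, July — 3 months.

3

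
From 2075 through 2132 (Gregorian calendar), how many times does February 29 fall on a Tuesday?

Leap years in 2075–2132: 14 of them.
Feb 29 weekday advances by 5 (mod 7) from one leap year to the next four years later (or differs when a century non-leap intervenes).
Leap-day weekdays: 2076:Sat 2080:Thu 2084:Tue✓ 2088:Sun 2092:Fri 2096:Wed 2104:Fri 2108:Wed 2112:Mon 2116:Sat 2120:Thu 2124:Tue✓ 2128:Sun 2132:Fri
Tuesday: 2084, 2124 → 2.

2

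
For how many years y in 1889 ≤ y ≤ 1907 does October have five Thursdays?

9

October has 31 days; it has five Thursdays when Thursday falls among the first (month-length − 28) days — i.e. when October 1 is one of Thursday/Wednesday/Tuesday.
October 1 by year: 1889:Tue✓ 1890:Wed✓ 1891:Thu✓ 1892:Sat 1893:Sun 1894:Mon 1895:Tue✓ 1896:Thu✓ 1897:Fri 1898:Sat 1899:Sun 1900:Mon 1901:Tue✓ 1902:Wed✓ 1903:Thu✓ 1904:Sat 1905:Sun 1906:Mon 1907:Tue✓
Years with five Thursdays: 1889, 1890, 1891, 1895, 1896, 1901, 1902, 1903, 1907 → 9.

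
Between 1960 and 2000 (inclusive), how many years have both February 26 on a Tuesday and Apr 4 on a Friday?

1

Check each year's weekday for February 26 and Apr 4:
  1960: Fri/Mon  1961: Sun/Tue  1962: Mon/Wed  1963: Tue/Thu  1964: Wed/Sat  1965: Fri/Sun  1966: Sat/Mon  1967: Sun/Tue  1968: Mon/Thu  1969: Wed/Fri  1970: Thu/Sat  1971: Fri/Sun  1972: Sat/Tue  1973: Mon/Wed  …(13 more)…  1987: Thu/Sat  1988: Fri/Mon  1989: Sun/Tue  1990: Mon/Wed  1991: Tue/Thu  1992: Wed/Sat  1993: Fri/Sun  1994: Sat/Mon  1995: Sun/Tue  1996: Mon/Thu  1997: Wed/Fri  1998: Thu/Sat  1999: Fri/Sun  2000: Sat/Tue
Both conditions hold in: 1980 — 1.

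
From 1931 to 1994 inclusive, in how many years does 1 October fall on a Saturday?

Track 1 October's weekday year by year (advancing +1, or +2 across a Feb 29):
  1931: Thu  1932: Sat (+2) ✓  1933: Sun (+1)  1934: Mon (+1)  1935: Tue (+1)
  1936: Thu (+2)  1937: Fri (+1)  1938: Sat (+1) ✓  1939: Sun (+1)  1940: Tue (+2)
  1941: Wed (+1)  1942: Thu (+1)  1943: Fri (+1)  1944: Sun (+2)  … (36 more years) …
  1981: Thu (+1)  1982: Fri (+1)  1983: Sat (+1) ✓  1984: Mon (+2)  1985: Tue (+1)
  1986: Wed (+1)  1987: Thu (+1)  1988: Sat (+2) ✓  1989: Sun (+1)  1990: Mon (+1)
  1991: Tue (+1)  1992: Thu (+2)  1993: Fri (+1)  1994: Sat (+1) ✓
Saturday years: 1932, 1938, 1949, 1955, 1960, 1966, 1977, 1983, 1988, 1994 — 10 in total.

10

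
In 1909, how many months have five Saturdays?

A month of length L has five Saturdays iff its first Saturday is on day ≤ L−28 (so day 1–3 in a 31-day month, 1–2 in a 30-day month, day 1 in a leap February).
Checking each month of 1909: Jan starts Fri (31d) ✓; Feb starts Mon (28d); Mar starts Mon (31d); Apr starts Thu (30d); May starts Sat (31d) ✓; Jun starts Tue (30d); Jul starts Thu (31d) ✓; Aug starts Sun (31d); Sep starts Wed (30d); Oct starts Fri (31d) ✓; Nov starts Mon (30d); Dec starts Wed (31d).
Five-Saturday months: January, May, July, October → 4.

4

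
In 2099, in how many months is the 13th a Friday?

Check the 13th of each month of 2099: Jan 13: Tue, Feb 13: Fri, Mar 13: Fri, Apr 13: Mon, May 13: Wed, Jun 13: Sat, Jul 13: Mon, Aug 13: Thu, Sep 13: Sun, Oct 13: Tue, Nov 13: Fri, Dec 13: Sun.
Friday occurs in February, March, November — 3 months.

3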